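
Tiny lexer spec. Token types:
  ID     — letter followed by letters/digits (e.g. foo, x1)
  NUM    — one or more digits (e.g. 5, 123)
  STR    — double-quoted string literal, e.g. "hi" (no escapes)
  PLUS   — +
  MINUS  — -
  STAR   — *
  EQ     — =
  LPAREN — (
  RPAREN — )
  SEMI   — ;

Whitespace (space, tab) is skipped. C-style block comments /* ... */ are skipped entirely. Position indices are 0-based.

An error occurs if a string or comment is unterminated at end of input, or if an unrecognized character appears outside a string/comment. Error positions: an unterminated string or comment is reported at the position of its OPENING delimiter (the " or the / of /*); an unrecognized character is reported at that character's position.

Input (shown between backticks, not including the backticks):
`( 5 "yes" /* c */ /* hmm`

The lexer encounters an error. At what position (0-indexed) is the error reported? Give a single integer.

Answer: 18

Derivation:
pos=0: emit LPAREN '('
pos=2: emit NUM '5' (now at pos=3)
pos=4: enter STRING mode
pos=4: emit STR "yes" (now at pos=9)
pos=10: enter COMMENT mode (saw '/*')
exit COMMENT mode (now at pos=17)
pos=18: enter COMMENT mode (saw '/*')
pos=18: ERROR — unterminated comment (reached EOF)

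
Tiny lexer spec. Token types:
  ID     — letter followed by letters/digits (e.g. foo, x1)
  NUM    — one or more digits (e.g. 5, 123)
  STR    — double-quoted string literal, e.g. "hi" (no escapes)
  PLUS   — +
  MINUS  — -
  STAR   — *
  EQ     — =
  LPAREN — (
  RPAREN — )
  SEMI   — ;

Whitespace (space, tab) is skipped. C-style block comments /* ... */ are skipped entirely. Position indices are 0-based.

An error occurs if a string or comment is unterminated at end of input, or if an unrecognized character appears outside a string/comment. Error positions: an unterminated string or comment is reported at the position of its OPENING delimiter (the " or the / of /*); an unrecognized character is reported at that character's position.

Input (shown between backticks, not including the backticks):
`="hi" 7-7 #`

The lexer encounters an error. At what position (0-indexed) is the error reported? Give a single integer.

Answer: 10

Derivation:
pos=0: emit EQ '='
pos=1: enter STRING mode
pos=1: emit STR "hi" (now at pos=5)
pos=6: emit NUM '7' (now at pos=7)
pos=7: emit MINUS '-'
pos=8: emit NUM '7' (now at pos=9)
pos=10: ERROR — unrecognized char '#'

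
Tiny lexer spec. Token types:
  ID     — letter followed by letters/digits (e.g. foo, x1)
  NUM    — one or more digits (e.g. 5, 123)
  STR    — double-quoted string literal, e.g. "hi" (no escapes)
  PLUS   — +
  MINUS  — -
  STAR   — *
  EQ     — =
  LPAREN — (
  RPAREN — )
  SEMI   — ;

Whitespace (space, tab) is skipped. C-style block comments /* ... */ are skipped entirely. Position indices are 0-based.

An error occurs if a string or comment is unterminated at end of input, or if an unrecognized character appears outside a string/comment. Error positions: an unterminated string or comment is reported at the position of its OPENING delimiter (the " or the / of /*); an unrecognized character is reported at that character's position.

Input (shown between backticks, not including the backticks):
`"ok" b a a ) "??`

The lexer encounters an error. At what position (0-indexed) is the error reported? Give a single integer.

pos=0: enter STRING mode
pos=0: emit STR "ok" (now at pos=4)
pos=5: emit ID 'b' (now at pos=6)
pos=7: emit ID 'a' (now at pos=8)
pos=9: emit ID 'a' (now at pos=10)
pos=11: emit RPAREN ')'
pos=13: enter STRING mode
pos=13: ERROR — unterminated string

Answer: 13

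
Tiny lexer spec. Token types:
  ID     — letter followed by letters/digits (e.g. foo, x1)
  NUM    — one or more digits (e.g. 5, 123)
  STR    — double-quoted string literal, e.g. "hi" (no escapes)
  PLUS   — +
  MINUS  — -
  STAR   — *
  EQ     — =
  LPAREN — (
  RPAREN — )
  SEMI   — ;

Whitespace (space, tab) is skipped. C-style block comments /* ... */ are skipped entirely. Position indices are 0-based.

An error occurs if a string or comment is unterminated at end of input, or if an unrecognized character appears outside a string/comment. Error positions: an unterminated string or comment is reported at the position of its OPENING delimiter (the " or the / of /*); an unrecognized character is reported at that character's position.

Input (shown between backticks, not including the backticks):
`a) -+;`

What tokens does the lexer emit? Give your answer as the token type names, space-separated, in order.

Answer: ID RPAREN MINUS PLUS SEMI

Derivation:
pos=0: emit ID 'a' (now at pos=1)
pos=1: emit RPAREN ')'
pos=3: emit MINUS '-'
pos=4: emit PLUS '+'
pos=5: emit SEMI ';'
DONE. 5 tokens: [ID, RPAREN, MINUS, PLUS, SEMI]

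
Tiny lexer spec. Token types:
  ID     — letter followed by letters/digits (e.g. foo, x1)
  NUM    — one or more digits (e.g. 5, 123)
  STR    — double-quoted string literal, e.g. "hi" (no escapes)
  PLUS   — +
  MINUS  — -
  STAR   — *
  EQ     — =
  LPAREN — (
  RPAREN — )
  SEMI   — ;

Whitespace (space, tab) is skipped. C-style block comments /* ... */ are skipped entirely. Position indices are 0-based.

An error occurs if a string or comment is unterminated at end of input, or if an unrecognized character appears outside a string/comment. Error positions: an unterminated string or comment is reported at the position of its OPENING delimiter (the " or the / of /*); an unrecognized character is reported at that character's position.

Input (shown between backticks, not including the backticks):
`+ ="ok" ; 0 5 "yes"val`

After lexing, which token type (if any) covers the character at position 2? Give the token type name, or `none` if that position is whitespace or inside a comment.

Answer: EQ

Derivation:
pos=0: emit PLUS '+'
pos=2: emit EQ '='
pos=3: enter STRING mode
pos=3: emit STR "ok" (now at pos=7)
pos=8: emit SEMI ';'
pos=10: emit NUM '0' (now at pos=11)
pos=12: emit NUM '5' (now at pos=13)
pos=14: enter STRING mode
pos=14: emit STR "yes" (now at pos=19)
pos=19: emit ID 'val' (now at pos=22)
DONE. 8 tokens: [PLUS, EQ, STR, SEMI, NUM, NUM, STR, ID]
Position 2: char is '=' -> EQ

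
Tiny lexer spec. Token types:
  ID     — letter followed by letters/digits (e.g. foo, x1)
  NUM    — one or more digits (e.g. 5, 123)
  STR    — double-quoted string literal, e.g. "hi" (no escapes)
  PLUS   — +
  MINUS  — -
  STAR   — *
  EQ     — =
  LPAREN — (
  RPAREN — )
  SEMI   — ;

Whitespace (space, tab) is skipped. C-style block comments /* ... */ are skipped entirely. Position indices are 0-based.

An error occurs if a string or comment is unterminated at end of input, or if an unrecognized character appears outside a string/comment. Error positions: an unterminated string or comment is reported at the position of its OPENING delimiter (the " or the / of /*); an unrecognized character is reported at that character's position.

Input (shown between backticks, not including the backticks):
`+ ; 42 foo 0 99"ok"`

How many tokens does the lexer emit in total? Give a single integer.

Answer: 7

Derivation:
pos=0: emit PLUS '+'
pos=2: emit SEMI ';'
pos=4: emit NUM '42' (now at pos=6)
pos=7: emit ID 'foo' (now at pos=10)
pos=11: emit NUM '0' (now at pos=12)
pos=13: emit NUM '99' (now at pos=15)
pos=15: enter STRING mode
pos=15: emit STR "ok" (now at pos=19)
DONE. 7 tokens: [PLUS, SEMI, NUM, ID, NUM, NUM, STR]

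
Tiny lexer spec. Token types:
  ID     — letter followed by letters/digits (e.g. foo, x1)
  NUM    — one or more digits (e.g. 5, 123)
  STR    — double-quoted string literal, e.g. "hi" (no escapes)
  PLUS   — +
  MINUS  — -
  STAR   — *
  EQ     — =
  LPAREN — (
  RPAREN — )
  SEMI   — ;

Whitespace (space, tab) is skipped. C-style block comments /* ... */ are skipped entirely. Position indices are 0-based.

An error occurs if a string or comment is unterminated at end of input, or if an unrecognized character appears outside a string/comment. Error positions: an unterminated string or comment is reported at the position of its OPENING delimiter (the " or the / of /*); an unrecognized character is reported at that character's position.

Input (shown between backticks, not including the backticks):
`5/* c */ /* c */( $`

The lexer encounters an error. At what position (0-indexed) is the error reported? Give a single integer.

Answer: 18

Derivation:
pos=0: emit NUM '5' (now at pos=1)
pos=1: enter COMMENT mode (saw '/*')
exit COMMENT mode (now at pos=8)
pos=9: enter COMMENT mode (saw '/*')
exit COMMENT mode (now at pos=16)
pos=16: emit LPAREN '('
pos=18: ERROR — unrecognized char '$'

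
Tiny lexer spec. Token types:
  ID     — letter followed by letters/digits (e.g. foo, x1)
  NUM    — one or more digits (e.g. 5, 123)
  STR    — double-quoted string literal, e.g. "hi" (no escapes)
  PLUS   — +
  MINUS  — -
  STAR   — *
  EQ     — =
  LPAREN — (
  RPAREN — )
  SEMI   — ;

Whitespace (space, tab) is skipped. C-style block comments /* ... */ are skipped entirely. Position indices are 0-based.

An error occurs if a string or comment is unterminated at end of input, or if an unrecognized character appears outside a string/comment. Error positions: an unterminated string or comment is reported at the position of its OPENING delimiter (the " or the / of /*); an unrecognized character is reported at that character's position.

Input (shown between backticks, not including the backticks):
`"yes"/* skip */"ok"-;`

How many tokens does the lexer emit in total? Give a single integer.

Answer: 4

Derivation:
pos=0: enter STRING mode
pos=0: emit STR "yes" (now at pos=5)
pos=5: enter COMMENT mode (saw '/*')
exit COMMENT mode (now at pos=15)
pos=15: enter STRING mode
pos=15: emit STR "ok" (now at pos=19)
pos=19: emit MINUS '-'
pos=20: emit SEMI ';'
DONE. 4 tokens: [STR, STR, MINUS, SEMI]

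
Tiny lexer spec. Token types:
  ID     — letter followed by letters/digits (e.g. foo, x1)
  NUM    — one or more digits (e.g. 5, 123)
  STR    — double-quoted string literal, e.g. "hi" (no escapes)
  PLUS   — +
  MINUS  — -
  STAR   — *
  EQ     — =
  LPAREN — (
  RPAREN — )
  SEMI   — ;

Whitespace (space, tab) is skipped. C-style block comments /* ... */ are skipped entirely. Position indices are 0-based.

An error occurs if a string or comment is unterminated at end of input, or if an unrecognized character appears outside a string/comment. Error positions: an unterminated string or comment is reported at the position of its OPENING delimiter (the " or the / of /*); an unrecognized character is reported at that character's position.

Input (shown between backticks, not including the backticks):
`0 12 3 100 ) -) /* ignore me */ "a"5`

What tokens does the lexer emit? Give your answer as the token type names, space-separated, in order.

Answer: NUM NUM NUM NUM RPAREN MINUS RPAREN STR NUM

Derivation:
pos=0: emit NUM '0' (now at pos=1)
pos=2: emit NUM '12' (now at pos=4)
pos=5: emit NUM '3' (now at pos=6)
pos=7: emit NUM '100' (now at pos=10)
pos=11: emit RPAREN ')'
pos=13: emit MINUS '-'
pos=14: emit RPAREN ')'
pos=16: enter COMMENT mode (saw '/*')
exit COMMENT mode (now at pos=31)
pos=32: enter STRING mode
pos=32: emit STR "a" (now at pos=35)
pos=35: emit NUM '5' (now at pos=36)
DONE. 9 tokens: [NUM, NUM, NUM, NUM, RPAREN, MINUS, RPAREN, STR, NUM]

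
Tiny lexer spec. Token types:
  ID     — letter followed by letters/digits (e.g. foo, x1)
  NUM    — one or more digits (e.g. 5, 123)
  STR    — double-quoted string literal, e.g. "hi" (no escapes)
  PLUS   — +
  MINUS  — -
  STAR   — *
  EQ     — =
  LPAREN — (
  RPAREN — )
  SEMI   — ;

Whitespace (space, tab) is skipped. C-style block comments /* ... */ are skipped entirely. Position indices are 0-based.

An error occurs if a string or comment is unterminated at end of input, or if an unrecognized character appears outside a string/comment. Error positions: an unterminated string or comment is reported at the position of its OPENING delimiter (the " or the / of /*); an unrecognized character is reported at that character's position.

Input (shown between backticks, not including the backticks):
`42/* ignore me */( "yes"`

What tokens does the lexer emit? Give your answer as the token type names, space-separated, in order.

pos=0: emit NUM '42' (now at pos=2)
pos=2: enter COMMENT mode (saw '/*')
exit COMMENT mode (now at pos=17)
pos=17: emit LPAREN '('
pos=19: enter STRING mode
pos=19: emit STR "yes" (now at pos=24)
DONE. 3 tokens: [NUM, LPAREN, STR]

Answer: NUM LPAREN STR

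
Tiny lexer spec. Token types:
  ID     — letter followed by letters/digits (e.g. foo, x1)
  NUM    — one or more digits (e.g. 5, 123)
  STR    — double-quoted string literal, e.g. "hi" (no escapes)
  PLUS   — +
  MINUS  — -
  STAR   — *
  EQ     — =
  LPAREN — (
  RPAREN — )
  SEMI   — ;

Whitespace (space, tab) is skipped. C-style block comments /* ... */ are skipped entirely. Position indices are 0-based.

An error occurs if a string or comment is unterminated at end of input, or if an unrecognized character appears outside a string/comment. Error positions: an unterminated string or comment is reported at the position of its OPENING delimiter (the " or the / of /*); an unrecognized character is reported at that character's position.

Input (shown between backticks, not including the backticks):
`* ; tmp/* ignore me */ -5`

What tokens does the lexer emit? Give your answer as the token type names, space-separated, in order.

Answer: STAR SEMI ID MINUS NUM

Derivation:
pos=0: emit STAR '*'
pos=2: emit SEMI ';'
pos=4: emit ID 'tmp' (now at pos=7)
pos=7: enter COMMENT mode (saw '/*')
exit COMMENT mode (now at pos=22)
pos=23: emit MINUS '-'
pos=24: emit NUM '5' (now at pos=25)
DONE. 5 tokens: [STAR, SEMI, ID, MINUS, NUM]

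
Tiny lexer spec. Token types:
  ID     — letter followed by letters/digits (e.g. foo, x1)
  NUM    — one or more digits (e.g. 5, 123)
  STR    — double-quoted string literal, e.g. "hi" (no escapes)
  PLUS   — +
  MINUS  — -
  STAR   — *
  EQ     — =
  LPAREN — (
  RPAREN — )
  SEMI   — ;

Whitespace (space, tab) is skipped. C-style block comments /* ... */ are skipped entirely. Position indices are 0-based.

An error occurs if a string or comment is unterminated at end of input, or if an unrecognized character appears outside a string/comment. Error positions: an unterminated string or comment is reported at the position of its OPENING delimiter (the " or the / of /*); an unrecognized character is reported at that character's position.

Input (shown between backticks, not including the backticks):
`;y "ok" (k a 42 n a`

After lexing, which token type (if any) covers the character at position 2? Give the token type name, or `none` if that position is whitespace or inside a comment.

pos=0: emit SEMI ';'
pos=1: emit ID 'y' (now at pos=2)
pos=3: enter STRING mode
pos=3: emit STR "ok" (now at pos=7)
pos=8: emit LPAREN '('
pos=9: emit ID 'k' (now at pos=10)
pos=11: emit ID 'a' (now at pos=12)
pos=13: emit NUM '42' (now at pos=15)
pos=16: emit ID 'n' (now at pos=17)
pos=18: emit ID 'a' (now at pos=19)
DONE. 9 tokens: [SEMI, ID, STR, LPAREN, ID, ID, NUM, ID, ID]
Position 2: char is ' ' -> none

Answer: none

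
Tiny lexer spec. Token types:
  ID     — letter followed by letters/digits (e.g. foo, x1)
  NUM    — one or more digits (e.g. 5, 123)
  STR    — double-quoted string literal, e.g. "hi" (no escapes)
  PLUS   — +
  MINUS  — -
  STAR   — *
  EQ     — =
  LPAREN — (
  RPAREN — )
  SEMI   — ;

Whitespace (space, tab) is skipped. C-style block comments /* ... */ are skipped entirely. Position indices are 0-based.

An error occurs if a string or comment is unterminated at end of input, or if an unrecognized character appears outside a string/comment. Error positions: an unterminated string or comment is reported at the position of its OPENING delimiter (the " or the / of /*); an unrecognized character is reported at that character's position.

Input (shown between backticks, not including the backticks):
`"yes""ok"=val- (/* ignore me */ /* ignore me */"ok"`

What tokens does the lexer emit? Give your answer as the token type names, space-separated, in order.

pos=0: enter STRING mode
pos=0: emit STR "yes" (now at pos=5)
pos=5: enter STRING mode
pos=5: emit STR "ok" (now at pos=9)
pos=9: emit EQ '='
pos=10: emit ID 'val' (now at pos=13)
pos=13: emit MINUS '-'
pos=15: emit LPAREN '('
pos=16: enter COMMENT mode (saw '/*')
exit COMMENT mode (now at pos=31)
pos=32: enter COMMENT mode (saw '/*')
exit COMMENT mode (now at pos=47)
pos=47: enter STRING mode
pos=47: emit STR "ok" (now at pos=51)
DONE. 7 tokens: [STR, STR, EQ, ID, MINUS, LPAREN, STR]

Answer: STR STR EQ ID MINUS LPAREN STR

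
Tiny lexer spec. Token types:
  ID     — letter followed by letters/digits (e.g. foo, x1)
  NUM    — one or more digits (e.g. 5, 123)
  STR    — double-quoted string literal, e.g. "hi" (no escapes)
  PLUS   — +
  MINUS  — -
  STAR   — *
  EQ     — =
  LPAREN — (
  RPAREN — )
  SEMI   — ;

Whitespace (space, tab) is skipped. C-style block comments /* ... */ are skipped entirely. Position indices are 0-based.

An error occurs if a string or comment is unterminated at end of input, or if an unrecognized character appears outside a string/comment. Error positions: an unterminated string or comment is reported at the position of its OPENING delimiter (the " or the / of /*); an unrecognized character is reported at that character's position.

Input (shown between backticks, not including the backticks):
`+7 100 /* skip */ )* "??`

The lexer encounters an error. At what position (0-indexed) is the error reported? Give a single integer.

Answer: 21

Derivation:
pos=0: emit PLUS '+'
pos=1: emit NUM '7' (now at pos=2)
pos=3: emit NUM '100' (now at pos=6)
pos=7: enter COMMENT mode (saw '/*')
exit COMMENT mode (now at pos=17)
pos=18: emit RPAREN ')'
pos=19: emit STAR '*'
pos=21: enter STRING mode
pos=21: ERROR — unterminated string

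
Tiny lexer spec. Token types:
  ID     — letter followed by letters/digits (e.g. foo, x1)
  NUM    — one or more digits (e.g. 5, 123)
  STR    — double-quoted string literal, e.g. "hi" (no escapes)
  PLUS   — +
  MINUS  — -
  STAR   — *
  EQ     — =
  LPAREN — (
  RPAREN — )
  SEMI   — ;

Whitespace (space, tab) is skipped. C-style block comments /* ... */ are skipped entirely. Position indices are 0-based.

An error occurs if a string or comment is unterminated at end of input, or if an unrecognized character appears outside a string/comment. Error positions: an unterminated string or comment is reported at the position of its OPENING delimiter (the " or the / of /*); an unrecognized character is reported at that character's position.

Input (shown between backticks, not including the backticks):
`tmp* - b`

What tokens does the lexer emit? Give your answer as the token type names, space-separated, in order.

Answer: ID STAR MINUS ID

Derivation:
pos=0: emit ID 'tmp' (now at pos=3)
pos=3: emit STAR '*'
pos=5: emit MINUS '-'
pos=7: emit ID 'b' (now at pos=8)
DONE. 4 tokens: [ID, STAR, MINUS, ID]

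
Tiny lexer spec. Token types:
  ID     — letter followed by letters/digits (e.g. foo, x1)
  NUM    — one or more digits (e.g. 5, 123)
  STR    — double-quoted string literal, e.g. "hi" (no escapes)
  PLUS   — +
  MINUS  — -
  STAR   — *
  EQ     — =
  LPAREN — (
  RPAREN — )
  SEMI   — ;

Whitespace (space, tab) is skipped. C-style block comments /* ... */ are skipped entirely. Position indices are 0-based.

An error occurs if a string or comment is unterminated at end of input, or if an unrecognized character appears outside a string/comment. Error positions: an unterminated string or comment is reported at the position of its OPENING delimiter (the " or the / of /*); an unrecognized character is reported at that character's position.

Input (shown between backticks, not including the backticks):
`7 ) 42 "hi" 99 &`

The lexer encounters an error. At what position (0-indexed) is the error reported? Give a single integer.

pos=0: emit NUM '7' (now at pos=1)
pos=2: emit RPAREN ')'
pos=4: emit NUM '42' (now at pos=6)
pos=7: enter STRING mode
pos=7: emit STR "hi" (now at pos=11)
pos=12: emit NUM '99' (now at pos=14)
pos=15: ERROR — unrecognized char '&'

Answer: 15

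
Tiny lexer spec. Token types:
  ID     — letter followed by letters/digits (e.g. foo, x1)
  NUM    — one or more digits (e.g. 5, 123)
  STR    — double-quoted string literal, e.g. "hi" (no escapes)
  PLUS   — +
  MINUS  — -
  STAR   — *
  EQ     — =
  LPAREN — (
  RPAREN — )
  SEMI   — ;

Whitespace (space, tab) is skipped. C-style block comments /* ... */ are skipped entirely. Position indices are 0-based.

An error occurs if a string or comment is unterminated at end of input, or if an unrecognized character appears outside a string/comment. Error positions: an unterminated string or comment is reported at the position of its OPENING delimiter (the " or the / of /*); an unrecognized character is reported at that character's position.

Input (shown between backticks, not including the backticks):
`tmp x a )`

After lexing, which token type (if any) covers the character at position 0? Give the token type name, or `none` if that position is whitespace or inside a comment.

Answer: ID

Derivation:
pos=0: emit ID 'tmp' (now at pos=3)
pos=4: emit ID 'x' (now at pos=5)
pos=6: emit ID 'a' (now at pos=7)
pos=8: emit RPAREN ')'
DONE. 4 tokens: [ID, ID, ID, RPAREN]
Position 0: char is 't' -> ID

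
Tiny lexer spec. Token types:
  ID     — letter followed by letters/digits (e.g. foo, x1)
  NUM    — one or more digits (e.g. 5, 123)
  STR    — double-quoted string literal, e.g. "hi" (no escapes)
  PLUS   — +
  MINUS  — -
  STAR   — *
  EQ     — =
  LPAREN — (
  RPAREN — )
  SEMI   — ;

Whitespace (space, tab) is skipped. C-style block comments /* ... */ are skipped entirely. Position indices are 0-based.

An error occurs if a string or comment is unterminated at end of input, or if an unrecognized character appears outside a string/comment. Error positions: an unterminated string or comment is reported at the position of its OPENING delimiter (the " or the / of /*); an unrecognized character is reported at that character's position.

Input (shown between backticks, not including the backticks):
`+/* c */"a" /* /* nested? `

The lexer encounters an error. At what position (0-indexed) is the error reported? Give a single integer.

Answer: 12

Derivation:
pos=0: emit PLUS '+'
pos=1: enter COMMENT mode (saw '/*')
exit COMMENT mode (now at pos=8)
pos=8: enter STRING mode
pos=8: emit STR "a" (now at pos=11)
pos=12: enter COMMENT mode (saw '/*')
pos=12: ERROR — unterminated comment (reached EOF)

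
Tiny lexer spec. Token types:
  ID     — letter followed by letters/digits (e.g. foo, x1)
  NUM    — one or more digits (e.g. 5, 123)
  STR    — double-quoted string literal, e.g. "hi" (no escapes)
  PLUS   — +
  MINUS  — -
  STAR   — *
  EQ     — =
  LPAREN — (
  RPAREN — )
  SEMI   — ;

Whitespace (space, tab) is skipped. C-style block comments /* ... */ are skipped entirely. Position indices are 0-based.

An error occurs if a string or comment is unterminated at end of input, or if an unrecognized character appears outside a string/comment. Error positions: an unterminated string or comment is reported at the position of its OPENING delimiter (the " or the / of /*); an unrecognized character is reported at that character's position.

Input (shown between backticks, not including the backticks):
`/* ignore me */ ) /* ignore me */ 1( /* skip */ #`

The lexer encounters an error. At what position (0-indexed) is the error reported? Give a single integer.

pos=0: enter COMMENT mode (saw '/*')
exit COMMENT mode (now at pos=15)
pos=16: emit RPAREN ')'
pos=18: enter COMMENT mode (saw '/*')
exit COMMENT mode (now at pos=33)
pos=34: emit NUM '1' (now at pos=35)
pos=35: emit LPAREN '('
pos=37: enter COMMENT mode (saw '/*')
exit COMMENT mode (now at pos=47)
pos=48: ERROR — unrecognized char '#'

Answer: 48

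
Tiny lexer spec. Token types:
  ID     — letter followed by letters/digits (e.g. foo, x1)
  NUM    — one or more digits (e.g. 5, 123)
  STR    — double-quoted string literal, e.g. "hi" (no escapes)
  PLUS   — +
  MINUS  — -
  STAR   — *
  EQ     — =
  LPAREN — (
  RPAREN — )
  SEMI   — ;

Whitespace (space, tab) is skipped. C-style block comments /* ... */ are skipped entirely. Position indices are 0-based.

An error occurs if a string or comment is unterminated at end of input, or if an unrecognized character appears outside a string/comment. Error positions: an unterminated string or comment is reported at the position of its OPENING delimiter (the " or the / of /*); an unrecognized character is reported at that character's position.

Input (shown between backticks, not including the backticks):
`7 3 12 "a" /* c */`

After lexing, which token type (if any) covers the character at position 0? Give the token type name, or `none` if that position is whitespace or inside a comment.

pos=0: emit NUM '7' (now at pos=1)
pos=2: emit NUM '3' (now at pos=3)
pos=4: emit NUM '12' (now at pos=6)
pos=7: enter STRING mode
pos=7: emit STR "a" (now at pos=10)
pos=11: enter COMMENT mode (saw '/*')
exit COMMENT mode (now at pos=18)
DONE. 4 tokens: [NUM, NUM, NUM, STR]
Position 0: char is '7' -> NUM

Answer: NUM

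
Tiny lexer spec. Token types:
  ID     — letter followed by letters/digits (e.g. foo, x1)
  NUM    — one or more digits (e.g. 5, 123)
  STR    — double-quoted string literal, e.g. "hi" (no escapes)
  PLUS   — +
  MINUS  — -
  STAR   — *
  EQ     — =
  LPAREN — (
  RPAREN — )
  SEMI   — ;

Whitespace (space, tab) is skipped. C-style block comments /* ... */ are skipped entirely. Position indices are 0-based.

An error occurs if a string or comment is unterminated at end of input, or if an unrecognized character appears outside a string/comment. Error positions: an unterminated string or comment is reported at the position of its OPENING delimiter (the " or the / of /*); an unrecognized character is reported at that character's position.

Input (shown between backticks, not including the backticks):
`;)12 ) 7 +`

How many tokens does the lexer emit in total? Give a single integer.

pos=0: emit SEMI ';'
pos=1: emit RPAREN ')'
pos=2: emit NUM '12' (now at pos=4)
pos=5: emit RPAREN ')'
pos=7: emit NUM '7' (now at pos=8)
pos=9: emit PLUS '+'
DONE. 6 tokens: [SEMI, RPAREN, NUM, RPAREN, NUM, PLUS]

Answer: 6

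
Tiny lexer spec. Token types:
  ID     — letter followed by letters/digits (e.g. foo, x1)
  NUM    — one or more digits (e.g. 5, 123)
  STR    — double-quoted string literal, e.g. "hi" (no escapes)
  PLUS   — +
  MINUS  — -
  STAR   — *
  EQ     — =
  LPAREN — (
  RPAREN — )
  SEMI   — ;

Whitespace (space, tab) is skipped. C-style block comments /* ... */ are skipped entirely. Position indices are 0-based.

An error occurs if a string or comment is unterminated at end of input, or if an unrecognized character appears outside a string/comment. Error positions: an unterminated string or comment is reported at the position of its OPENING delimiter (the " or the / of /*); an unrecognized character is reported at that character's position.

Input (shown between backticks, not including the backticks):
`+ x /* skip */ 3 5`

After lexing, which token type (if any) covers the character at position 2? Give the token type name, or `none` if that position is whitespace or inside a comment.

pos=0: emit PLUS '+'
pos=2: emit ID 'x' (now at pos=3)
pos=4: enter COMMENT mode (saw '/*')
exit COMMENT mode (now at pos=14)
pos=15: emit NUM '3' (now at pos=16)
pos=17: emit NUM '5' (now at pos=18)
DONE. 4 tokens: [PLUS, ID, NUM, NUM]
Position 2: char is 'x' -> ID

Answer: ID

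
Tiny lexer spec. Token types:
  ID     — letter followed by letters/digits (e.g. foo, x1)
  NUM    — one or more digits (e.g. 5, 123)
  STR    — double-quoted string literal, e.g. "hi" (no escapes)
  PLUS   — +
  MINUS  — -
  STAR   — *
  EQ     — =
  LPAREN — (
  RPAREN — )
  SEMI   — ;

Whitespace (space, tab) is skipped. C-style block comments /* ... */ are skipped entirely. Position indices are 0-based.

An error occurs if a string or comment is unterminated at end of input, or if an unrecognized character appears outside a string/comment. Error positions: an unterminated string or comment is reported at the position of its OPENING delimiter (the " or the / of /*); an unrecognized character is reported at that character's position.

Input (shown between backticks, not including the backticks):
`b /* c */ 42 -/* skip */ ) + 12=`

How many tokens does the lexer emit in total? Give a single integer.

Answer: 7

Derivation:
pos=0: emit ID 'b' (now at pos=1)
pos=2: enter COMMENT mode (saw '/*')
exit COMMENT mode (now at pos=9)
pos=10: emit NUM '42' (now at pos=12)
pos=13: emit MINUS '-'
pos=14: enter COMMENT mode (saw '/*')
exit COMMENT mode (now at pos=24)
pos=25: emit RPAREN ')'
pos=27: emit PLUS '+'
pos=29: emit NUM '12' (now at pos=31)
pos=31: emit EQ '='
DONE. 7 tokens: [ID, NUM, MINUS, RPAREN, PLUS, NUM, EQ]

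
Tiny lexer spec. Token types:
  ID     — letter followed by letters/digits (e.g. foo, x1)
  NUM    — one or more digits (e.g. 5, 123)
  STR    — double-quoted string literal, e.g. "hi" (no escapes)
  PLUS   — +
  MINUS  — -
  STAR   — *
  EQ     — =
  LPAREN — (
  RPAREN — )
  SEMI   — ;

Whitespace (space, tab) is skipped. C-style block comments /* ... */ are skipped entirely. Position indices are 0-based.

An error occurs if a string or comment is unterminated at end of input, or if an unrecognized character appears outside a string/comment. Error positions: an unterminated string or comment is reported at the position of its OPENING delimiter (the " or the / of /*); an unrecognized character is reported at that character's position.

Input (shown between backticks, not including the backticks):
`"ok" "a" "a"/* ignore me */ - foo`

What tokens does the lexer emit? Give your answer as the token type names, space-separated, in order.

Answer: STR STR STR MINUS ID

Derivation:
pos=0: enter STRING mode
pos=0: emit STR "ok" (now at pos=4)
pos=5: enter STRING mode
pos=5: emit STR "a" (now at pos=8)
pos=9: enter STRING mode
pos=9: emit STR "a" (now at pos=12)
pos=12: enter COMMENT mode (saw '/*')
exit COMMENT mode (now at pos=27)
pos=28: emit MINUS '-'
pos=30: emit ID 'foo' (now at pos=33)
DONE. 5 tokens: [STR, STR, STR, MINUS, ID]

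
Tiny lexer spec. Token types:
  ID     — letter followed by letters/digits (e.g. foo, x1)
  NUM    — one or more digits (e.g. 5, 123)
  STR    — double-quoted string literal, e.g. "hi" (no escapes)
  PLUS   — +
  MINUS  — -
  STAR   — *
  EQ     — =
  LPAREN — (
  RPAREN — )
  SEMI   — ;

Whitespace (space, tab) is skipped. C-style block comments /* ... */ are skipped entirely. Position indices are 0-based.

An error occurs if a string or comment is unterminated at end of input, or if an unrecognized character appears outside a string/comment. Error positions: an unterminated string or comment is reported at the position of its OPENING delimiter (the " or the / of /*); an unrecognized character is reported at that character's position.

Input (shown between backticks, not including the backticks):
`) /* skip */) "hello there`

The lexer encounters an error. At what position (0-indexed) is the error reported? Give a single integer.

Answer: 14

Derivation:
pos=0: emit RPAREN ')'
pos=2: enter COMMENT mode (saw '/*')
exit COMMENT mode (now at pos=12)
pos=12: emit RPAREN ')'
pos=14: enter STRING mode
pos=14: ERROR — unterminated string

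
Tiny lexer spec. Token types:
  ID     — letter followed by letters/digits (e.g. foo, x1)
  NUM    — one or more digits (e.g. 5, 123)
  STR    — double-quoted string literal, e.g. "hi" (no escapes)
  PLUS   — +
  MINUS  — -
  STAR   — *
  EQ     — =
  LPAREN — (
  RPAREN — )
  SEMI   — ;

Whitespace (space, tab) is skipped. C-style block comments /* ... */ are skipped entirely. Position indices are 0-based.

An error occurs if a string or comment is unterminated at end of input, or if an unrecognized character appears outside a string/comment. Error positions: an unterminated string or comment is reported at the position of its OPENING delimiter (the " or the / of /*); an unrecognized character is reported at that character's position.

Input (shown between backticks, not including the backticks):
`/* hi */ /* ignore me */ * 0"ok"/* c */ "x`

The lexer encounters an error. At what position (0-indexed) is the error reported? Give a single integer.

Answer: 40

Derivation:
pos=0: enter COMMENT mode (saw '/*')
exit COMMENT mode (now at pos=8)
pos=9: enter COMMENT mode (saw '/*')
exit COMMENT mode (now at pos=24)
pos=25: emit STAR '*'
pos=27: emit NUM '0' (now at pos=28)
pos=28: enter STRING mode
pos=28: emit STR "ok" (now at pos=32)
pos=32: enter COMMENT mode (saw '/*')
exit COMMENT mode (now at pos=39)
pos=40: enter STRING mode
pos=40: ERROR — unterminated string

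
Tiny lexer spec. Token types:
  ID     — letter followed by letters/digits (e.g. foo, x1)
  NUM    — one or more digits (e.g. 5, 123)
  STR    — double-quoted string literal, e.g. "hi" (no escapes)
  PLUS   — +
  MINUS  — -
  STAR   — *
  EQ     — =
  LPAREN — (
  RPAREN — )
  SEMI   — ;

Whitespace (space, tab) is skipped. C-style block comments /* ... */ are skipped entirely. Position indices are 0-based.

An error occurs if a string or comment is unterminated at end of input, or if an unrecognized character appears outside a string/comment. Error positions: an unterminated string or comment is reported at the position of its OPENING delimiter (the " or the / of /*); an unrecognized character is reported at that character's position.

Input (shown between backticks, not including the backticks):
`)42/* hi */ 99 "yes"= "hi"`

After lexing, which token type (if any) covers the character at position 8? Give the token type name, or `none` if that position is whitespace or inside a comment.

pos=0: emit RPAREN ')'
pos=1: emit NUM '42' (now at pos=3)
pos=3: enter COMMENT mode (saw '/*')
exit COMMENT mode (now at pos=11)
pos=12: emit NUM '99' (now at pos=14)
pos=15: enter STRING mode
pos=15: emit STR "yes" (now at pos=20)
pos=20: emit EQ '='
pos=22: enter STRING mode
pos=22: emit STR "hi" (now at pos=26)
DONE. 6 tokens: [RPAREN, NUM, NUM, STR, EQ, STR]
Position 8: char is ' ' -> none

Answer: none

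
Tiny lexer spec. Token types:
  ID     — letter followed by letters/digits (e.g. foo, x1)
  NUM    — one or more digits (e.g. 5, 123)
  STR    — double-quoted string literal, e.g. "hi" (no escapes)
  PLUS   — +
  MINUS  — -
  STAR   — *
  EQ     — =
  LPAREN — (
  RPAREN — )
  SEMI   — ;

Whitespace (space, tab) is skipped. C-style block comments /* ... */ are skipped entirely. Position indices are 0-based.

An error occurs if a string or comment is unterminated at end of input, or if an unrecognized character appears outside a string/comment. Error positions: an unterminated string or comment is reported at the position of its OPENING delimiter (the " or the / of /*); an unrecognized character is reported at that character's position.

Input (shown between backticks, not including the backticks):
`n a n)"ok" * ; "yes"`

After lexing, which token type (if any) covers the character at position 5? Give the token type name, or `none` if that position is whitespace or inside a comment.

Answer: RPAREN

Derivation:
pos=0: emit ID 'n' (now at pos=1)
pos=2: emit ID 'a' (now at pos=3)
pos=4: emit ID 'n' (now at pos=5)
pos=5: emit RPAREN ')'
pos=6: enter STRING mode
pos=6: emit STR "ok" (now at pos=10)
pos=11: emit STAR '*'
pos=13: emit SEMI ';'
pos=15: enter STRING mode
pos=15: emit STR "yes" (now at pos=20)
DONE. 8 tokens: [ID, ID, ID, RPAREN, STR, STAR, SEMI, STR]
Position 5: char is ')' -> RPAREN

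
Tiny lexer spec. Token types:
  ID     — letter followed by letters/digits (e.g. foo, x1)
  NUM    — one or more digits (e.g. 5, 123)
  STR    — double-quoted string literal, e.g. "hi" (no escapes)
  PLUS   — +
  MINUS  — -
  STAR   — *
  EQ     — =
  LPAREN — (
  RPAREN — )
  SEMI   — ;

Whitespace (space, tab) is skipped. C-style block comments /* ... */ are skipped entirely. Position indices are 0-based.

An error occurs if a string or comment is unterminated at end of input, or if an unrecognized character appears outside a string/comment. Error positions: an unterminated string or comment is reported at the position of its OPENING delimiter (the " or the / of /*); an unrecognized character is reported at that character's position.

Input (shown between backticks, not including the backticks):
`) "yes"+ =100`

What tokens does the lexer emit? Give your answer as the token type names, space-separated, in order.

pos=0: emit RPAREN ')'
pos=2: enter STRING mode
pos=2: emit STR "yes" (now at pos=7)
pos=7: emit PLUS '+'
pos=9: emit EQ '='
pos=10: emit NUM '100' (now at pos=13)
DONE. 5 tokens: [RPAREN, STR, PLUS, EQ, NUM]

Answer: RPAREN STR PLUS EQ NUM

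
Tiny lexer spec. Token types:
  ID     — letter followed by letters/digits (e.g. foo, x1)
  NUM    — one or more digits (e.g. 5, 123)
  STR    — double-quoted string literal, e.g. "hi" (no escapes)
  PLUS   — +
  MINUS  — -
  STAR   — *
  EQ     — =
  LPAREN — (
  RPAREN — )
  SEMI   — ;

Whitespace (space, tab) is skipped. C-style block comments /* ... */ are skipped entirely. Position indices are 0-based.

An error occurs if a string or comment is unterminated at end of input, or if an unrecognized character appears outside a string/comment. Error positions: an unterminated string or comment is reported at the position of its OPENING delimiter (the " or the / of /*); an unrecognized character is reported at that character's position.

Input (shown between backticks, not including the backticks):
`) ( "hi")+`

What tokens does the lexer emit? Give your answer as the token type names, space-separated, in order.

pos=0: emit RPAREN ')'
pos=2: emit LPAREN '('
pos=4: enter STRING mode
pos=4: emit STR "hi" (now at pos=8)
pos=8: emit RPAREN ')'
pos=9: emit PLUS '+'
DONE. 5 tokens: [RPAREN, LPAREN, STR, RPAREN, PLUS]

Answer: RPAREN LPAREN STR RPAREN PLUS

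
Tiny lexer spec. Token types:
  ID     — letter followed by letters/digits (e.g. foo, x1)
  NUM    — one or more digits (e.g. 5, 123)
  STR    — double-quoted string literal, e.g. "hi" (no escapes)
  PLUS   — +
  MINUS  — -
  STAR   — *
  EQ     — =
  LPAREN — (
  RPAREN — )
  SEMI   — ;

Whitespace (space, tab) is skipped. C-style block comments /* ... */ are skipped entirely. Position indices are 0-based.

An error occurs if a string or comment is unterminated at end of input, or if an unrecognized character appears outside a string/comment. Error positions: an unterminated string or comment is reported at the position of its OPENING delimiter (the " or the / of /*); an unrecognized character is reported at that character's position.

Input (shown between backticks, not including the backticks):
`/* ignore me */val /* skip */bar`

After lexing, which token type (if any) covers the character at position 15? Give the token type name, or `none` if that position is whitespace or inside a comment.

Answer: ID

Derivation:
pos=0: enter COMMENT mode (saw '/*')
exit COMMENT mode (now at pos=15)
pos=15: emit ID 'val' (now at pos=18)
pos=19: enter COMMENT mode (saw '/*')
exit COMMENT mode (now at pos=29)
pos=29: emit ID 'bar' (now at pos=32)
DONE. 2 tokens: [ID, ID]
Position 15: char is 'v' -> ID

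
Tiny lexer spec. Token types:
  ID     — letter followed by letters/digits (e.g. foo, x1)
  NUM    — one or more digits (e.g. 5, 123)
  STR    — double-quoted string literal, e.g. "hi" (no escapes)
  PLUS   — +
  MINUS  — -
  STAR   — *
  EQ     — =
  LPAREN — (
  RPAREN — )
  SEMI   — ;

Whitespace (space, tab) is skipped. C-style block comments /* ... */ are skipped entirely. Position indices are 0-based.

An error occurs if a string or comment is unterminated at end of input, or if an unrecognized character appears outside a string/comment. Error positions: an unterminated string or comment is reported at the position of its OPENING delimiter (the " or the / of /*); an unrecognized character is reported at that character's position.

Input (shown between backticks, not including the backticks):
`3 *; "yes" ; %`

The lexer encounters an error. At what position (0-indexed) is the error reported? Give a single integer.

pos=0: emit NUM '3' (now at pos=1)
pos=2: emit STAR '*'
pos=3: emit SEMI ';'
pos=5: enter STRING mode
pos=5: emit STR "yes" (now at pos=10)
pos=11: emit SEMI ';'
pos=13: ERROR — unrecognized char '%'

Answer: 13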